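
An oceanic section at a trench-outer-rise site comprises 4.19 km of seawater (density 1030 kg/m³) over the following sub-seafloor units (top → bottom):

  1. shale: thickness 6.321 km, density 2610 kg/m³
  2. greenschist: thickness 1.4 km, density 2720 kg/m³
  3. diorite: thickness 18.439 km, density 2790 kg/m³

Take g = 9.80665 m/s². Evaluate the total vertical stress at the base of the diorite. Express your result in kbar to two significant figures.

7.5 kbar

seawater: 1030 kg/m³ × 9.80665 m/s² × 4190 m = 4.232×10^7 Pa = 0.4232 kbar
shale: 2610 kg/m³ × 9.80665 m/s² × 6321 m = 1.618×10^8 Pa = 1.618 kbar
greenschist: 2720 kg/m³ × 9.80665 m/s² × 1400 m = 3.734×10^7 Pa = 0.3734 kbar
diorite: 2790 kg/m³ × 9.80665 m/s² × 18439 m = 5.045×10^8 Pa = 5.045 kbar
Total = 0.4232 + 1.618 + 0.3734 + 5.045 = 7.4596 kbar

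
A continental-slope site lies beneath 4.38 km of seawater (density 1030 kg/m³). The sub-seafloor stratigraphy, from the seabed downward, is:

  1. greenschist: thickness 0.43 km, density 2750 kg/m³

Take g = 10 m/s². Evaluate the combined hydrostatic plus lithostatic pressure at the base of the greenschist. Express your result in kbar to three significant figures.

0.569 kbar

seawater: 1030 kg/m³ × 10 m/s² × 4380 m = 4.511×10^7 Pa = 0.4511 kbar
greenschist: 2750 kg/m³ × 10 m/s² × 430 m = 1.183×10^7 Pa = 0.1182 kbar
Total = 0.4511 + 0.1182 = 0.56939 kbar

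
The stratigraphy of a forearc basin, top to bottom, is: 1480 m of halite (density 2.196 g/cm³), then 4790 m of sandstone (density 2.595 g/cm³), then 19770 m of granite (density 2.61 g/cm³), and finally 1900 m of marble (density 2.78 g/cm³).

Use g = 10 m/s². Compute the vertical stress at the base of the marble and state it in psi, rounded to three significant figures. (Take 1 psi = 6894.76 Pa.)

halite: 2196 kg/m³ × 10 m/s² × 1480 m = 3.250×10^7 Pa = 4714 psi
sandstone: 2595 kg/m³ × 10 m/s² × 4790 m = 1.243×10^8 Pa = 18028 psi
granite: 2610 kg/m³ × 10 m/s² × 19770 m = 5.160×10^8 Pa = 74839 psi
marble: 2780 kg/m³ × 10 m/s² × 1900 m = 5.282×10^7 Pa = 7661 psi
Total = 4714 + 18028 + 74839 + 7661 = 1.0524×10^5 psi

105000 psi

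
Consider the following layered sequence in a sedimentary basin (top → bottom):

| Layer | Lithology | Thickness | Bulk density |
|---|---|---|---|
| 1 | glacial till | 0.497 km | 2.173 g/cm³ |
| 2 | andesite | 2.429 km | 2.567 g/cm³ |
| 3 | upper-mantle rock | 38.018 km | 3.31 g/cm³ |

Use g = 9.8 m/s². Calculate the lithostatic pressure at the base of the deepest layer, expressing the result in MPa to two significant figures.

1300 MPa

glacial till: 2173 kg/m³ × 9.8 m/s² × 497 m = 1.058×10^7 Pa = 10.58 MPa
andesite: 2567 kg/m³ × 9.8 m/s² × 2429 m = 6.111×10^7 Pa = 61.11 MPa
upper-mantle rock: 3310 kg/m³ × 9.8 m/s² × 38018 m = 1.233×10^9 Pa = 1233 MPa
Total = 10.58 + 61.11 + 1233 = 1304.9 MPa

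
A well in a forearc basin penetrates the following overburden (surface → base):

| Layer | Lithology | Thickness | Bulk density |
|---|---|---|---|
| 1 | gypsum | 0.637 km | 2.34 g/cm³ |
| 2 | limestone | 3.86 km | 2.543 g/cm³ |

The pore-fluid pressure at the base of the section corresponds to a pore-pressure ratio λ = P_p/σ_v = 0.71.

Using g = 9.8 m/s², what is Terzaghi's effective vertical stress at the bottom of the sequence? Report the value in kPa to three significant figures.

32100 kPa

Overburden (lithostatic) stress σ_v:
gypsum: 2340 kg/m³ × 9.8 m/s² × 637 m = 1.461×10^7 Pa = 14.61 MPa
limestone: 2543 kg/m³ × 9.8 m/s² × 3860 m = 9.620×10^7 Pa = 96.20 MPa
Total = 14.61 + 96.20 = 110.80 MPa
Pore pressure P_p = λ·σ_v = 0.71 × 110.8 MPa = 78.67 MPa
Effective stress σ' = σ_v − P_p = 110.8 − 78.67 = 32.133 MPa = 32133 kPa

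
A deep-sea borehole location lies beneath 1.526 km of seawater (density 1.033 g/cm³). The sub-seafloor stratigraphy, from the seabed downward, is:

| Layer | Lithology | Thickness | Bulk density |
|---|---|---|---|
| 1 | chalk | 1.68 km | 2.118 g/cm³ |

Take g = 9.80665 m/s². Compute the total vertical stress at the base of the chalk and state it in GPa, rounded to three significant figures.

0.0504 GPa

seawater: 1033 kg/m³ × 9.80665 m/s² × 1526 m = 1.546×10^7 Pa = 0.01546 GPa
chalk: 2118 kg/m³ × 9.80665 m/s² × 1680 m = 3.489×10^7 Pa = 0.03489 GPa
Total = 0.01546 + 0.03489 = 0.050353 GPa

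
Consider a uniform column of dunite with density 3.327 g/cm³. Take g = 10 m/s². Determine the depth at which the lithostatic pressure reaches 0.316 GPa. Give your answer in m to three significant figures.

9500 m

h = P/(ρg) = 0.316 GPa / (3327 kg/m³ × 10 m/s²) = 3.160×10^8 Pa / 33270 Pa/m = 9498.0 m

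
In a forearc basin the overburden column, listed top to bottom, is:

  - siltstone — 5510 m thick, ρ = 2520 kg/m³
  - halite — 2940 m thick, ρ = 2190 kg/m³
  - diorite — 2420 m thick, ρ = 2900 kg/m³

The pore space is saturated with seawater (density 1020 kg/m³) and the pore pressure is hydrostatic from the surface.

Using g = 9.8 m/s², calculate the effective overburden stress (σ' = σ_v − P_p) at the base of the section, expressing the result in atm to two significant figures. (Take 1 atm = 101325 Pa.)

Overburden (lithostatic) stress σ_v:
siltstone: 2520 kg/m³ × 9.8 m/s² × 5510 m = 1.361×10^8 Pa = 136.1 MPa
halite: 2190 kg/m³ × 9.8 m/s² × 2940 m = 6.310×10^7 Pa = 63.10 MPa
diorite: 2900 kg/m³ × 9.8 m/s² × 2420 m = 6.878×10^7 Pa = 68.78 MPa
Total = 136.1 + 63.10 + 68.78 = 267.95 MPa
Pore pressure P_p = 1020 kg/m³ × 9.8 m/s² × 10870 m = 1.087×10^8 Pa = 108.7 MPa
Effective stress σ' = σ_v − P_p = 267.9 − 108.7 = 159.29 MPa = 1572.1 atm

1600 atm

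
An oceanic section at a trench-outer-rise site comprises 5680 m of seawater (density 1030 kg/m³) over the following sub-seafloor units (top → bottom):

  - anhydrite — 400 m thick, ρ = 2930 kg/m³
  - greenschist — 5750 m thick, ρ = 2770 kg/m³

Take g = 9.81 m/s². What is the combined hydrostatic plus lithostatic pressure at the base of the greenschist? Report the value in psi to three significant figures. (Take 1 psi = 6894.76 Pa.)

seawater: 1030 kg/m³ × 9.81 m/s² × 5680 m = 5.739×10^7 Pa = 8324 psi
anhydrite: 2930 kg/m³ × 9.81 m/s² × 400 m = 1.150×10^7 Pa = 1668 psi
greenschist: 2770 kg/m³ × 9.81 m/s² × 5750 m = 1.562×10^8 Pa = 22662 psi
Total = 8324 + 1668 + 22662 = 32654 psi

32700 psi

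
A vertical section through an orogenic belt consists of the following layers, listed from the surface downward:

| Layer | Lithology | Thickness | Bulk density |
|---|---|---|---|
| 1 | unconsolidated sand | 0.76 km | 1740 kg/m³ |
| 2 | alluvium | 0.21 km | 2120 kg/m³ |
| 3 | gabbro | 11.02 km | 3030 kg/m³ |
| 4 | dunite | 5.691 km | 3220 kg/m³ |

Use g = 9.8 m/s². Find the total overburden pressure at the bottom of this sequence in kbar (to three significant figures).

5.24 kbar

unconsolidated sand: 1740 kg/m³ × 9.8 m/s² × 760 m = 1.296×10^7 Pa = 0.1296 kbar
alluvium: 2120 kg/m³ × 9.8 m/s² × 210 m = 4.363×10^6 Pa = 0.04363 kbar
gabbro: 3030 kg/m³ × 9.8 m/s² × 11020 m = 3.272×10^8 Pa = 3.272 kbar
dunite: 3220 kg/m³ × 9.8 m/s² × 5691 m = 1.796×10^8 Pa = 1.796 kbar
Total = 0.1296 + 0.04363 + 3.272 + 1.796 = 5.2414 kbar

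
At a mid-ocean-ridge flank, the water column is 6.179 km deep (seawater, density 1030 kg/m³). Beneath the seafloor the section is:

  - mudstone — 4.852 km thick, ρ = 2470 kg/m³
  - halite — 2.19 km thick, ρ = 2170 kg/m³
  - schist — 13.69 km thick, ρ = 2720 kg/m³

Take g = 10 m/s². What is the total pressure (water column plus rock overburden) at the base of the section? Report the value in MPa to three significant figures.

603 MPa

seawater: 1030 kg/m³ × 10 m/s² × 6179 m = 6.364×10^7 Pa = 63.64 MPa
mudstone: 2470 kg/m³ × 10 m/s² × 4852 m = 1.198×10^8 Pa = 119.8 MPa
halite: 2170 kg/m³ × 10 m/s² × 2190 m = 4.752×10^7 Pa = 47.52 MPa
schist: 2720 kg/m³ × 10 m/s² × 13690 m = 3.724×10^8 Pa = 372.4 MPa
Total = 63.64 + 119.8 + 47.52 + 372.4 = 603.38 MPa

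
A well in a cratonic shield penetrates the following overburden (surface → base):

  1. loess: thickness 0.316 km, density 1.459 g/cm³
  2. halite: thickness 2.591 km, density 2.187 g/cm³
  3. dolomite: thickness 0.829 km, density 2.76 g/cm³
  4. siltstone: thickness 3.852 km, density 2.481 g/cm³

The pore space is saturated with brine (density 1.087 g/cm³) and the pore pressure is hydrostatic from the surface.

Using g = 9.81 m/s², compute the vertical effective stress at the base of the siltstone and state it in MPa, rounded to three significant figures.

95.4 MPa

Overburden (lithostatic) stress σ_v:
loess: 1459 kg/m³ × 9.81 m/s² × 316 m = 4.523×10^6 Pa = 4.523 MPa
halite: 2187 kg/m³ × 9.81 m/s² × 2591 m = 5.559×10^7 Pa = 55.59 MPa
dolomite: 2760 kg/m³ × 9.81 m/s² × 829 m = 2.245×10^7 Pa = 22.45 MPa
siltstone: 2481 kg/m³ × 9.81 m/s² × 3852 m = 9.375×10^7 Pa = 93.75 MPa
Total = 4.523 + 55.59 + 22.45 + 93.75 = 176.31 MPa
Pore pressure P_p = 1087 kg/m³ × 9.81 m/s² × 7588 m = 8.091×10^7 Pa = 80.91 MPa
Effective stress σ' = σ_v − P_p = 176.3 − 80.91 = 95.395 MPa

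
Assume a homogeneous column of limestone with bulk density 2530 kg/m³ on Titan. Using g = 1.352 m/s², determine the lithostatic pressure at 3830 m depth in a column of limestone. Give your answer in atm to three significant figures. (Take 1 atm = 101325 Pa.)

129 atm

limestone: 2530 kg/m³ × 1.352 m/s² × 3830 m = 1.310×10^7 Pa = 129.3 atm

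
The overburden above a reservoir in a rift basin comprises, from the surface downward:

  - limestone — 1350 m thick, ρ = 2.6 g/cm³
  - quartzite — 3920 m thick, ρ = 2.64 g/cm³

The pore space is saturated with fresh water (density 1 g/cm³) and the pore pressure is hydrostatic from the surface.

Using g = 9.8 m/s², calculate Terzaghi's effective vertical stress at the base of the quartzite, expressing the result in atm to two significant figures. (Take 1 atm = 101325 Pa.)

830 atm

Overburden (lithostatic) stress σ_v:
limestone: 2600 kg/m³ × 9.8 m/s² × 1350 m = 3.440×10^7 Pa = 34.40 MPa
quartzite: 2640 kg/m³ × 9.8 m/s² × 3920 m = 1.014×10^8 Pa = 101.4 MPa
Total = 34.40 + 101.4 = 135.82 MPa
Pore pressure P_p = 1000 kg/m³ × 9.8 m/s² × 5270 m = 5.165×10^7 Pa = 51.65 MPa
Effective stress σ' = σ_v − P_p = 135.8 − 51.65 = 84.170 MPa = 830.70 atm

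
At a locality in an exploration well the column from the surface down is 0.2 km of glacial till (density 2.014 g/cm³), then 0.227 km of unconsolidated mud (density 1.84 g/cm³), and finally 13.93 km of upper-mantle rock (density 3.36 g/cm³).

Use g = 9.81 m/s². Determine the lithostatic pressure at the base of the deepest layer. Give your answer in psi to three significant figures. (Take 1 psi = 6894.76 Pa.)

67800 psi

glacial till: 2014 kg/m³ × 9.81 m/s² × 200 m = 3.951×10^6 Pa = 573.1 psi
unconsolidated mud: 1840 kg/m³ × 9.81 m/s² × 227 m = 4.097×10^6 Pa = 594.3 psi
upper-mantle rock: 3360 kg/m³ × 9.81 m/s² × 13930 m = 4.592×10^8 Pa = 66595 psi
Total = 573.1 + 594.3 + 66595 = 67762 psi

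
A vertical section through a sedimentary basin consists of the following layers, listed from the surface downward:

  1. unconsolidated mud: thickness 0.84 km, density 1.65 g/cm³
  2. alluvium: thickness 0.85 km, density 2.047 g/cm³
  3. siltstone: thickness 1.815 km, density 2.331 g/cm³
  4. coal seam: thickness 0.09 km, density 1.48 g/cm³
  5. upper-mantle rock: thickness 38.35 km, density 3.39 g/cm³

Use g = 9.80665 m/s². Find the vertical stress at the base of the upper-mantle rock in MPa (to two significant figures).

unconsolidated mud: 1650 kg/m³ × 9.80665 m/s² × 840 m = 1.359×10^7 Pa = 13.59 MPa
alluvium: 2047 kg/m³ × 9.80665 m/s² × 850 m = 1.706×10^7 Pa = 17.06 MPa
siltstone: 2331 kg/m³ × 9.80665 m/s² × 1815 m = 4.149×10^7 Pa = 41.49 MPa
coal seam: 1480 kg/m³ × 9.80665 m/s² × 90 m = 1.306×10^6 Pa = 1.306 MPa
upper-mantle rock: 3390 kg/m³ × 9.80665 m/s² × 38350 m = 1.275×10^9 Pa = 1275 MPa
Total = 13.59 + 17.06 + 41.49 + 1.306 + 1275 = 1348.4 MPa

1300 MPa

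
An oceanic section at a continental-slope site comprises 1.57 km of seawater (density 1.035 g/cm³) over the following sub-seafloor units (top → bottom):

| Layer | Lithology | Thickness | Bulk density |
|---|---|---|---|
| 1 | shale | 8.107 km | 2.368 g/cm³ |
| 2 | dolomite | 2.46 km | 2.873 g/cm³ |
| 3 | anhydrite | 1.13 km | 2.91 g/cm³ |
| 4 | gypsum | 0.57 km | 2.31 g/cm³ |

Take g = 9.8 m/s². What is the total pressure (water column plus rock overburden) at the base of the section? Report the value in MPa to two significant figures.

320 MPa

seawater: 1035 kg/m³ × 9.8 m/s² × 1570 m = 1.592×10^7 Pa = 15.92 MPa
shale: 2368 kg/m³ × 9.8 m/s² × 8107 m = 1.881×10^8 Pa = 188.1 MPa
dolomite: 2873 kg/m³ × 9.8 m/s² × 2460 m = 6.926×10^7 Pa = 69.26 MPa
anhydrite: 2910 kg/m³ × 9.8 m/s² × 1130 m = 3.223×10^7 Pa = 32.23 MPa
gypsum: 2310 kg/m³ × 9.8 m/s² × 570 m = 1.290×10^7 Pa = 12.90 MPa
Total = 15.92 + 188.1 + 69.26 + 32.23 + 12.90 = 318.45 MPa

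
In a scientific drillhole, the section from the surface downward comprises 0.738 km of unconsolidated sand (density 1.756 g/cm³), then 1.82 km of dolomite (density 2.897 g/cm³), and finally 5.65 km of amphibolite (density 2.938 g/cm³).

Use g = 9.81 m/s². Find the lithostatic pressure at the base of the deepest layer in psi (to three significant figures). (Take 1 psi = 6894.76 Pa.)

33000 psi

unconsolidated sand: 1756 kg/m³ × 9.81 m/s² × 738 m = 1.271×10^7 Pa = 1844 psi
dolomite: 2897 kg/m³ × 9.81 m/s² × 1820 m = 5.172×10^7 Pa = 7502 psi
amphibolite: 2938 kg/m³ × 9.81 m/s² × 5650 m = 1.628×10^8 Pa = 23618 psi
Total = 1844 + 7502 + 23618 = 32964 psi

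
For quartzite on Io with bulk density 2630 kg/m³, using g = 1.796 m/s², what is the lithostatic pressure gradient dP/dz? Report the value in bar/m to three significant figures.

0.0472 bar/m

dP/dz = ρg = 2630 kg/m³ × 1.796 m/s² = 4723.5 Pa/m
= 4723.5 Pa/m × (1 bar/m / 1.0000×10^5 Pa/m) = 0.047235 bar/m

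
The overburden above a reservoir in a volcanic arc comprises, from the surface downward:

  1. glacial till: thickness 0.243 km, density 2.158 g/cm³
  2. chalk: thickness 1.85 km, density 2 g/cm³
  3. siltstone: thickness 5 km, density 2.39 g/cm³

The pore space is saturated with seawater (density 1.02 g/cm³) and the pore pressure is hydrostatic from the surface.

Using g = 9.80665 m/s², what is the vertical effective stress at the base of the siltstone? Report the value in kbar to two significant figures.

0.88 kbar

Overburden (lithostatic) stress σ_v:
glacial till: 2158 kg/m³ × 9.80665 m/s² × 243 m = 5.143×10^6 Pa = 5.143 MPa
chalk: 2000 kg/m³ × 9.80665 m/s² × 1850 m = 3.628×10^7 Pa = 36.28 MPa
siltstone: 2390 kg/m³ × 9.80665 m/s² × 5000 m = 1.172×10^8 Pa = 117.2 MPa
Total = 5.143 + 36.28 + 117.2 = 158.62 MPa
Pore pressure P_p = 1020 kg/m³ × 9.80665 m/s² × 7093 m = 7.095×10^7 Pa = 70.95 MPa
Effective stress σ' = σ_v − P_p = 158.6 − 70.95 = 87.667 MPa = 0.87667 kbar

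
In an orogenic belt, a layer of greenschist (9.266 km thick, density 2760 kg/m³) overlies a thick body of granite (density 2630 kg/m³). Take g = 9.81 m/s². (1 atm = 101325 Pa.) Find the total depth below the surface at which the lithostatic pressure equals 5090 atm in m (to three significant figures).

Pressure at base of upper layers: 2760×9.81×9266 = 2.509×10^8 Pa = 2476 atm
Remaining pressure to be supplied by granite: 5.157×10^8 − 2.509×10^8 = 2.649×10^8 Pa
Additional depth in granite = 2.649×10^8 Pa / (2630 kg/m³ × 9.81 m/s²) = 10266 m
Total depth = 9266 m + 10266 m = 19532 m

19500 m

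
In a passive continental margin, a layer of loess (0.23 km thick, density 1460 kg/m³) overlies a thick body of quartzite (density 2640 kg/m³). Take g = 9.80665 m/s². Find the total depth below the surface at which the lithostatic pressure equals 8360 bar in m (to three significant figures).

Pressure at base of upper layers: 1460×9.80665×230 = 3.293×10^6 Pa = 32.93 bar
Remaining pressure to be supplied by quartzite: 8.360×10^8 − 3.293×10^6 = 8.327×10^8 Pa
Additional depth in quartzite = 8.327×10^8 Pa / (2640 kg/m³ × 9.80665 m/s²) = 32164 m
Total depth = 230 m + 32164 m = 32394 m

32400 m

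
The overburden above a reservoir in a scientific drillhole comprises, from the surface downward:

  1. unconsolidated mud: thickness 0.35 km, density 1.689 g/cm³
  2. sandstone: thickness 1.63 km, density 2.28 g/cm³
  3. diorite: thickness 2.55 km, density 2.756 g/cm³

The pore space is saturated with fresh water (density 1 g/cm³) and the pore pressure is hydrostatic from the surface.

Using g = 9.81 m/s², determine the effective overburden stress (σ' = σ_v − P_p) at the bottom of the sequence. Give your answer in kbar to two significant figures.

0.67 kbar

Overburden (lithostatic) stress σ_v:
unconsolidated mud: 1689 kg/m³ × 9.81 m/s² × 350 m = 5.799×10^6 Pa = 5.799 MPa
sandstone: 2280 kg/m³ × 9.81 m/s² × 1630 m = 3.646×10^7 Pa = 36.46 MPa
diorite: 2756 kg/m³ × 9.81 m/s² × 2550 m = 6.894×10^7 Pa = 68.94 MPa
Total = 5.799 + 36.46 + 68.94 = 111.20 MPa
Pore pressure P_p = 1000 kg/m³ × 9.81 m/s² × 4530 m = 4.444×10^7 Pa = 44.44 MPa
Effective stress σ' = σ_v − P_p = 111.2 − 44.44 = 66.760 MPa = 0.66760 kbar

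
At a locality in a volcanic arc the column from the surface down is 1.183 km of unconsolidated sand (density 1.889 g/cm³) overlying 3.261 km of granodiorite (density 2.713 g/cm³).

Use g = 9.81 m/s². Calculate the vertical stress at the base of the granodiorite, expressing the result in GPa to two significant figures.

unconsolidated sand: 1889 kg/m³ × 9.81 m/s² × 1183 m = 2.192×10^7 Pa = 0.02192 GPa
granodiorite: 2713 kg/m³ × 9.81 m/s² × 3261 m = 8.679×10^7 Pa = 0.08679 GPa
Total = 0.02192 + 0.08679 = 0.10871 GPa

0.11 GPa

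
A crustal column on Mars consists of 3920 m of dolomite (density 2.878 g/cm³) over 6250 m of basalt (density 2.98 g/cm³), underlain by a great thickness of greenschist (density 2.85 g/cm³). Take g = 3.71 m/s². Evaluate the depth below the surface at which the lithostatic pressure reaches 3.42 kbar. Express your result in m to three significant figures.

32000 m

Pressure at base of upper layers: 2878×3.71×3920 + 2980×3.71×6250 = 1.110×10^8 Pa = 1.110 kbar
Remaining pressure to be supplied by greenschist: 3.420×10^8 − 1.110×10^8 = 2.310×10^8 Pa
Additional depth in greenschist = 2.310×10^8 Pa / (2850 kg/m³ × 3.71 m/s²) = 21851 m
Total depth = 10170 m + 21851 m = 32021 m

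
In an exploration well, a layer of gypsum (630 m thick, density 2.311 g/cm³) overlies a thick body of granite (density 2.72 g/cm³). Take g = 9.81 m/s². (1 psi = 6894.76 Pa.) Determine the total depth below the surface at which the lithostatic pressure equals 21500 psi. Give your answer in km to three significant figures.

5.65 km

Pressure at base of upper layers: 2311×9.81×630 = 1.428×10^7 Pa = 2072 psi
Remaining pressure to be supplied by granite: 1.482×10^8 − 1.428×10^7 = 1.340×10^8 Pa
Additional depth in granite = 1.340×10^8 Pa / (2720 kg/m³ × 9.81 m/s²) = 5020.2 m
Total depth = 630 m + 5020.2 m = 5650.2 m
= 5.6502 km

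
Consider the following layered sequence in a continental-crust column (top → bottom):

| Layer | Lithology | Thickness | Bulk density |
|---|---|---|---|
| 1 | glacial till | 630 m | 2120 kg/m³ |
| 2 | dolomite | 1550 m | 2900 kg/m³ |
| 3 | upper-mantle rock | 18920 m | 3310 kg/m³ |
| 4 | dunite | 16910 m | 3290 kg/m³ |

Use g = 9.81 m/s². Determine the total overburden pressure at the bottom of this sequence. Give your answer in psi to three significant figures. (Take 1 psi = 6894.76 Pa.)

177000 psi

glacial till: 2120 kg/m³ × 9.81 m/s² × 630 m = 1.310×10^7 Pa = 1900 psi
dolomite: 2900 kg/m³ × 9.81 m/s² × 1550 m = 4.410×10^7 Pa = 6396 psi
upper-mantle rock: 3310 kg/m³ × 9.81 m/s² × 18920 m = 6.144×10^8 Pa = 89104 psi
dunite: 3290 kg/m³ × 9.81 m/s² × 16910 m = 5.458×10^8 Pa = 79157 psi
Total = 1900 + 6396 + 89104 + 79157 = 1.7656×10^5 psi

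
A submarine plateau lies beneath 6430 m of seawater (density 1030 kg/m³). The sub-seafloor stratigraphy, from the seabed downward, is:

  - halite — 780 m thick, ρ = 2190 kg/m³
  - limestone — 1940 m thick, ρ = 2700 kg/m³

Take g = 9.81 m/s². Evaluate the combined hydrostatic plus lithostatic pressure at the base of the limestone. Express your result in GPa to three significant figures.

0.133 GPa

seawater: 1030 kg/m³ × 9.81 m/s² × 6430 m = 6.497×10^7 Pa = 0.06497 GPa
halite: 2190 kg/m³ × 9.81 m/s² × 780 m = 1.676×10^7 Pa = 0.01676 GPa
limestone: 2700 kg/m³ × 9.81 m/s² × 1940 m = 5.138×10^7 Pa = 0.05138 GPa
Total = 0.06497 + 0.01676 + 0.05138 = 0.13311 GPa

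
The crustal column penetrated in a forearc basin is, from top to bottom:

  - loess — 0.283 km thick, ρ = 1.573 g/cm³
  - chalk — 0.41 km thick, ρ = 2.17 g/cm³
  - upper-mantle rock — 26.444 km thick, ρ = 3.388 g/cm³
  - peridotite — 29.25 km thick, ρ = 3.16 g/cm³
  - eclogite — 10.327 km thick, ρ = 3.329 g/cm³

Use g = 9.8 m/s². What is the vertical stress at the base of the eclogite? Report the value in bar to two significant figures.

21000 bar

loess: 1573 kg/m³ × 9.8 m/s² × 283 m = 4.363×10^6 Pa = 43.63 bar
chalk: 2170 kg/m³ × 9.8 m/s² × 410 m = 8.719×10^6 Pa = 87.19 bar
upper-mantle rock: 3388 kg/m³ × 9.8 m/s² × 26444 m = 8.780×10^8 Pa = 8780 bar
peridotite: 3160 kg/m³ × 9.8 m/s² × 29250 m = 9.058×10^8 Pa = 9058 bar
eclogite: 3329 kg/m³ × 9.8 m/s² × 10327 m = 3.369×10^8 Pa = 3369 bar
Total = 43.63 + 87.19 + 8780 + 9058 + 3369 = 21338 bar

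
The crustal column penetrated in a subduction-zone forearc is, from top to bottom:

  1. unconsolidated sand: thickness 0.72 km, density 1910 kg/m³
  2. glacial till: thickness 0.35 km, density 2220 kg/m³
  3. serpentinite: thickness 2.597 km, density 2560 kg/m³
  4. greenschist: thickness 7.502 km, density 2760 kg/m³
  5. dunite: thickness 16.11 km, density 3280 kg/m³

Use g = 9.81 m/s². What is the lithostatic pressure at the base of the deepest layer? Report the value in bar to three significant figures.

8080 bar

unconsolidated sand: 1910 kg/m³ × 9.81 m/s² × 720 m = 1.349×10^7 Pa = 134.9 bar
glacial till: 2220 kg/m³ × 9.81 m/s² × 350 m = 7.622×10^6 Pa = 76.22 bar
serpentinite: 2560 kg/m³ × 9.81 m/s² × 2597 m = 6.522×10^7 Pa = 652.2 bar
greenschist: 2760 kg/m³ × 9.81 m/s² × 7502 m = 2.031×10^8 Pa = 2031 bar
dunite: 3280 kg/m³ × 9.81 m/s² × 16110 m = 5.184×10^8 Pa = 5184 bar
Total = 134.9 + 76.22 + 652.2 + 2031 + 5184 = 8078.2 bar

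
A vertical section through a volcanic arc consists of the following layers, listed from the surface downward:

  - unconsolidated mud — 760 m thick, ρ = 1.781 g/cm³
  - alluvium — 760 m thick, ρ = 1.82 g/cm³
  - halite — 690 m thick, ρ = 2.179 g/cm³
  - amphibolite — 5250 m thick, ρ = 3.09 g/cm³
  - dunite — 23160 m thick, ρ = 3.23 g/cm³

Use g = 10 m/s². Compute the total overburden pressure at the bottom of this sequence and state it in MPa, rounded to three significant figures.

953 MPa

unconsolidated mud: 1781 kg/m³ × 10 m/s² × 760 m = 1.354×10^7 Pa = 13.54 MPa
alluvium: 1820 kg/m³ × 10 m/s² × 760 m = 1.383×10^7 Pa = 13.83 MPa
halite: 2179 kg/m³ × 10 m/s² × 690 m = 1.504×10^7 Pa = 15.04 MPa
amphibolite: 3090 kg/m³ × 10 m/s² × 5250 m = 1.622×10^8 Pa = 162.2 MPa
dunite: 3230 kg/m³ × 10 m/s² × 23160 m = 7.481×10^8 Pa = 748.1 MPa
Total = 13.54 + 13.83 + 15.04 + 162.2 + 748.1 = 952.70 MPa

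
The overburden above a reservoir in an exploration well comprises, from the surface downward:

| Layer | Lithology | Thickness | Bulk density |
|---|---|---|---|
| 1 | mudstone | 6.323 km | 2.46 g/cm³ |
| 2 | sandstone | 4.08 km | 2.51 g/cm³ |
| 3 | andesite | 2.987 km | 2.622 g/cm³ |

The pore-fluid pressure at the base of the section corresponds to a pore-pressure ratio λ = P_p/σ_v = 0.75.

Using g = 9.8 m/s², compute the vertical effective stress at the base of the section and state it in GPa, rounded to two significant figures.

Overburden (lithostatic) stress σ_v:
mudstone: 2460 kg/m³ × 9.8 m/s² × 6323 m = 1.524×10^8 Pa = 152.4 MPa
sandstone: 2510 kg/m³ × 9.8 m/s² × 4080 m = 1.004×10^8 Pa = 100.4 MPa
andesite: 2622 kg/m³ × 9.8 m/s² × 2987 m = 7.675×10^7 Pa = 76.75 MPa
Total = 152.4 + 100.4 + 76.75 = 329.55 MPa
Pore pressure P_p = λ·σ_v = 0.75 × 329.5 MPa = 247.2 MPa
Effective stress σ' = σ_v − P_p = 329.5 − 247.2 = 82.387 MPa = 0.082387 GPa

0.082 GPa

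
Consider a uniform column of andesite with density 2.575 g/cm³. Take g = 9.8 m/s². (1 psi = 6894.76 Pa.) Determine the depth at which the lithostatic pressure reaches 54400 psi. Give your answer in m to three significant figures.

h = P/(ρg) = 54400 psi / (2575 kg/m³ × 9.8 m/s²) = 3.751×10^8 Pa / 25235 Pa/m = 14863 m

14900 m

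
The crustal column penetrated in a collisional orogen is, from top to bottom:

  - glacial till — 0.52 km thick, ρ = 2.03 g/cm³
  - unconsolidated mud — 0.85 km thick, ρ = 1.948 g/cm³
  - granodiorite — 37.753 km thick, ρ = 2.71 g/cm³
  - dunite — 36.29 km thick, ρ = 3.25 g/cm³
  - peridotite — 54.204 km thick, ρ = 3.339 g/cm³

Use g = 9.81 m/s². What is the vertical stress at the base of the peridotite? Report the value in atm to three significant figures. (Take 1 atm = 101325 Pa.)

39100 atm

glacial till: 2030 kg/m³ × 9.81 m/s² × 520 m = 1.036×10^7 Pa = 102.2 atm
unconsolidated mud: 1948 kg/m³ × 9.81 m/s² × 850 m = 1.624×10^7 Pa = 160.3 atm
granodiorite: 2710 kg/m³ × 9.81 m/s² × 37753 m = 1.004×10^9 Pa = 9905 atm
dunite: 3250 kg/m³ × 9.81 m/s² × 36290 m = 1.157×10^9 Pa = 11419 atm
peridotite: 3339 kg/m³ × 9.81 m/s² × 54204 m = 1.775×10^9 Pa = 17523 atm
Total = 102.2 + 160.3 + 9905 + 11419 + 17523 = 39109 atm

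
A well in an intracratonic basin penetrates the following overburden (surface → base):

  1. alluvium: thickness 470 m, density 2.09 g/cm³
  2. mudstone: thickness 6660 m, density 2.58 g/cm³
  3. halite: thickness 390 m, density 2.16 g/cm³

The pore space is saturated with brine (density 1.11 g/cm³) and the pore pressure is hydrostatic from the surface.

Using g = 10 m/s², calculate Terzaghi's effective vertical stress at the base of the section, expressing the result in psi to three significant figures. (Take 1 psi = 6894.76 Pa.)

Overburden (lithostatic) stress σ_v:
alluvium: 2090 kg/m³ × 10 m/s² × 470 m = 9.823×10^6 Pa = 9.823 MPa
mudstone: 2580 kg/m³ × 10 m/s² × 6660 m = 1.718×10^8 Pa = 171.8 MPa
halite: 2160 kg/m³ × 10 m/s² × 390 m = 8.424×10^6 Pa = 8.424 MPa
Total = 9.823 + 171.8 + 8.424 = 190.08 MPa
Pore pressure P_p = 1110 kg/m³ × 10 m/s² × 7520 m = 8.347×10^7 Pa = 83.47 MPa
Effective stress σ' = σ_v − P_p = 190.1 − 83.47 = 106.60 MPa = 15461 psi

15500 psi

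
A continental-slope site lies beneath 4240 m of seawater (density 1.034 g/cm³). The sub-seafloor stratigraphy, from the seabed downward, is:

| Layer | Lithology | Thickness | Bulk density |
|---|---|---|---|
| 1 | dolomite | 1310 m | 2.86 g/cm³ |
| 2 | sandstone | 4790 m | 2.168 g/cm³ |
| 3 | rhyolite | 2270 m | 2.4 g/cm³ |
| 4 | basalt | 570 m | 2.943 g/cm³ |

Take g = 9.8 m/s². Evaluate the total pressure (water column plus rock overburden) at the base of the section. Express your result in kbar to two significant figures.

seawater: 1034 kg/m³ × 9.8 m/s² × 4240 m = 4.296×10^7 Pa = 0.4296 kbar
dolomite: 2860 kg/m³ × 9.8 m/s² × 1310 m = 3.672×10^7 Pa = 0.3672 kbar
sandstone: 2168 kg/m³ × 9.8 m/s² × 4790 m = 1.018×10^8 Pa = 1.018 kbar
rhyolite: 2400 kg/m³ × 9.8 m/s² × 2270 m = 5.339×10^7 Pa = 0.5339 kbar
basalt: 2943 kg/m³ × 9.8 m/s² × 570 m = 1.644×10^7 Pa = 0.1644 kbar
Total = 0.4296 + 0.3672 + 1.018 + 0.5339 + 0.1644 = 2.5128 kbar

2.5 kbar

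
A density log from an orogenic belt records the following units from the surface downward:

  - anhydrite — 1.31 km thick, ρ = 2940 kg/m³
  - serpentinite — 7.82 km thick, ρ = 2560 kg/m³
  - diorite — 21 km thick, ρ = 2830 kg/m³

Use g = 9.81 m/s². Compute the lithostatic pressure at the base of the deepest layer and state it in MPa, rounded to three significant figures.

817 MPa

anhydrite: 2940 kg/m³ × 9.81 m/s² × 1310 m = 3.778×10^7 Pa = 37.78 MPa
serpentinite: 2560 kg/m³ × 9.81 m/s² × 7820 m = 1.964×10^8 Pa = 196.4 MPa
diorite: 2830 kg/m³ × 9.81 m/s² × 21000 m = 5.830×10^8 Pa = 583.0 MPa
Total = 37.78 + 196.4 + 583.0 = 817.18 MPa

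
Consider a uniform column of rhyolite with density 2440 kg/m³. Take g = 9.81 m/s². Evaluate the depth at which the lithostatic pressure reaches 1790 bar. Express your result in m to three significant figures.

h = P/(ρg) = 1790 bar / (2440 kg/m³ × 9.81 m/s²) = 1.790×10^8 Pa / 23936 Pa/m = 7478.2 m

7480 m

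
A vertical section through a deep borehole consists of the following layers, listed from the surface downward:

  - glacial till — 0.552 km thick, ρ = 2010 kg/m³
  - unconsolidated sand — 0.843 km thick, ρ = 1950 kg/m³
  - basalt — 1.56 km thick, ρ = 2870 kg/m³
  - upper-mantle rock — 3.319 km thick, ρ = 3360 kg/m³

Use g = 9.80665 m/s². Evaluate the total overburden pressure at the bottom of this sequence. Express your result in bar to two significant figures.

1800 bar

glacial till: 2010 kg/m³ × 9.80665 m/s² × 552 m = 1.088×10^7 Pa = 108.8 bar
unconsolidated sand: 1950 kg/m³ × 9.80665 m/s² × 843 m = 1.612×10^7 Pa = 161.2 bar
basalt: 2870 kg/m³ × 9.80665 m/s² × 1560 m = 4.391×10^7 Pa = 439.1 bar
upper-mantle rock: 3360 kg/m³ × 9.80665 m/s² × 3319 m = 1.094×10^8 Pa = 1094 bar
Total = 108.8 + 161.2 + 439.1 + 1094 = 1802.7 bar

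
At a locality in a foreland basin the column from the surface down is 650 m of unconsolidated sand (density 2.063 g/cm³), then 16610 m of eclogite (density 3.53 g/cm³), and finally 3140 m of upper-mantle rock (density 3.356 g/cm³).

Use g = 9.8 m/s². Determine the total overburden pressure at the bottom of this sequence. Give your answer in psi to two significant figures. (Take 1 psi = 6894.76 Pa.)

unconsolidated sand: 2063 kg/m³ × 9.8 m/s² × 650 m = 1.314×10^7 Pa = 1906 psi
eclogite: 3530 kg/m³ × 9.8 m/s² × 16610 m = 5.746×10^8 Pa = 83340 psi
upper-mantle rock: 3356 kg/m³ × 9.8 m/s² × 3140 m = 1.033×10^8 Pa = 14978 psi
Total = 1906 + 83340 + 14978 = 1.0022×10^5 psi

100000 psi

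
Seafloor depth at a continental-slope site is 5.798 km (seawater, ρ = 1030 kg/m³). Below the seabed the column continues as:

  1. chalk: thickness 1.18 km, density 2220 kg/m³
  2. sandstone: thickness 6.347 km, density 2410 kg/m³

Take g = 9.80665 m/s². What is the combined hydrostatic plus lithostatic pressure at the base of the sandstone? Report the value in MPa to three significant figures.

seawater: 1030 kg/m³ × 9.80665 m/s² × 5798 m = 5.856×10^7 Pa = 58.56 MPa
chalk: 2220 kg/m³ × 9.80665 m/s² × 1180 m = 2.569×10^7 Pa = 25.69 MPa
sandstone: 2410 kg/m³ × 9.80665 m/s² × 6347 m = 1.500×10^8 Pa = 150.0 MPa
Total = 58.56 + 25.69 + 150.0 = 234.26 MPa

234 MPa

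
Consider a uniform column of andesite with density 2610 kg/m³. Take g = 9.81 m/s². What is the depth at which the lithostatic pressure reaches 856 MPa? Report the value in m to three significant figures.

33400 m

h = P/(ρg) = 856 MPa / (2610 kg/m³ × 9.81 m/s²) = 8.560×10^8 Pa / 25604 Pa/m = 33432 m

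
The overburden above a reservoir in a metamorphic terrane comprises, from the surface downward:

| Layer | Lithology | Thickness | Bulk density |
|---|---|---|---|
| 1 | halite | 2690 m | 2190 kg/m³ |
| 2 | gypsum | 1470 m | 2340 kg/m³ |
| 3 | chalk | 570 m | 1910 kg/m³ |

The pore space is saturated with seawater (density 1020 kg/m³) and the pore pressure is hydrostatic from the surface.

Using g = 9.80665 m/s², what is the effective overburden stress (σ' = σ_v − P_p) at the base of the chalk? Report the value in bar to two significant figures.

Overburden (lithostatic) stress σ_v:
halite: 2190 kg/m³ × 9.80665 m/s² × 2690 m = 5.777×10^7 Pa = 57.77 MPa
gypsum: 2340 kg/m³ × 9.80665 m/s² × 1470 m = 3.373×10^7 Pa = 33.73 MPa
chalk: 1910 kg/m³ × 9.80665 m/s² × 570 m = 1.068×10^7 Pa = 10.68 MPa
Total = 57.77 + 33.73 + 10.68 = 102.18 MPa
Pore pressure P_p = 1020 kg/m³ × 9.80665 m/s² × 4730 m = 4.731×10^7 Pa = 47.31 MPa
Effective stress σ' = σ_v − P_p = 102.2 − 47.31 = 54.868 MPa = 548.68 bar

550 bar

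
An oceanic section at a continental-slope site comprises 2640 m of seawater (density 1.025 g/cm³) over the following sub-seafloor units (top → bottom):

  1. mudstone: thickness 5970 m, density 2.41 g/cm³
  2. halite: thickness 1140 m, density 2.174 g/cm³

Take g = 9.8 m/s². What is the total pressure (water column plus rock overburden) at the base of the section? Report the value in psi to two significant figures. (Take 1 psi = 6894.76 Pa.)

seawater: 1025 kg/m³ × 9.8 m/s² × 2640 m = 2.652×10^7 Pa = 3846 psi
mudstone: 2410 kg/m³ × 9.8 m/s² × 5970 m = 1.410×10^8 Pa = 20450 psi
halite: 2174 kg/m³ × 9.8 m/s² × 1140 m = 2.429×10^7 Pa = 3523 psi
Total = 3846 + 20450 + 3523 = 27819 psi

28000 psi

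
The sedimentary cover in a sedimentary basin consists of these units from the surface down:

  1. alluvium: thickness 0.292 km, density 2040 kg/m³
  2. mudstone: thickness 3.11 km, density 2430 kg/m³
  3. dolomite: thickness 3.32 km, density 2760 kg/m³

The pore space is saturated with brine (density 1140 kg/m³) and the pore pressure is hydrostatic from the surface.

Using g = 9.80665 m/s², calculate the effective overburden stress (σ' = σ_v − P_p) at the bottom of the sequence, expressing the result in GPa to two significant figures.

0.095 GPa

Overburden (lithostatic) stress σ_v:
alluvium: 2040 kg/m³ × 9.80665 m/s² × 292 m = 5.842×10^6 Pa = 5.842 MPa
mudstone: 2430 kg/m³ × 9.80665 m/s² × 3110 m = 7.411×10^7 Pa = 74.11 MPa
dolomite: 2760 kg/m³ × 9.80665 m/s² × 3320 m = 8.986×10^7 Pa = 89.86 MPa
Total = 5.842 + 74.11 + 89.86 = 169.81 MPa
Pore pressure P_p = 1140 kg/m³ × 9.80665 m/s² × 6722 m = 7.515×10^7 Pa = 75.15 MPa
Effective stress σ' = σ_v − P_p = 169.8 − 75.15 = 94.665 MPa = 0.094665 GPa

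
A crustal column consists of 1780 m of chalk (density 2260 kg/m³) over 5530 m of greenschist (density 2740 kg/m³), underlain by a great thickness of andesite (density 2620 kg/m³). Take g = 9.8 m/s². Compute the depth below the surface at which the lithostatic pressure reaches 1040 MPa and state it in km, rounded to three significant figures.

40.5 km

Pressure at base of upper layers: 2260×9.8×1780 + 2740×9.8×5530 = 1.879×10^8 Pa = 187.9 MPa
Remaining pressure to be supplied by andesite: 1.040×10^9 − 1.879×10^8 = 8.521×10^8 Pa
Additional depth in andesite = 8.521×10^8 Pa / (2620 kg/m³ × 9.8 m/s²) = 33186 m
Total depth = 7310 m + 33186 m = 40496 m
= 40.496 km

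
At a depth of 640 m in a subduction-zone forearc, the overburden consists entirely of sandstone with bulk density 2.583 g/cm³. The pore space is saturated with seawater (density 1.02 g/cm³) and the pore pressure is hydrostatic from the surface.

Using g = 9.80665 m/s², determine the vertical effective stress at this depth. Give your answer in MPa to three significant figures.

Overburden (lithostatic) stress σ_v:
sandstone: 2583 kg/m³ × 9.80665 m/s² × 640 m = 1.621×10^7 Pa = 16.21 MPa
Pore pressure P_p = 1020 kg/m³ × 9.80665 m/s² × 640 m = 6.402×10^6 Pa = 6.402 MPa
Effective stress σ' = σ_v − P_p = 16.21 − 6.402 = 9.8098 MPa

9.81 MPa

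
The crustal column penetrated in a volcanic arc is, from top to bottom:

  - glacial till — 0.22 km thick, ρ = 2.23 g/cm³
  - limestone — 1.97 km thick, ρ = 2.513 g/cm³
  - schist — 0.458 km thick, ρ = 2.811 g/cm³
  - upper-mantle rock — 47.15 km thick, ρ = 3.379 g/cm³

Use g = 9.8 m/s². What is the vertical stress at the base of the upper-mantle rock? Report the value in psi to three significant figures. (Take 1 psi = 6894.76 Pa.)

glacial till: 2230 kg/m³ × 9.8 m/s² × 220 m = 4.808×10^6 Pa = 697.3 psi
limestone: 2513 kg/m³ × 9.8 m/s² × 1970 m = 4.852×10^7 Pa = 7037 psi
schist: 2811 kg/m³ × 9.8 m/s² × 458 m = 1.262×10^7 Pa = 1830 psi
upper-mantle rock: 3379 kg/m³ × 9.8 m/s² × 47150 m = 1.561×10^9 Pa = 2.265×10^5 psi
Total = 697.3 + 7037 + 1830 + 2.265×10^5 = 2.3602×10^5 psi

236000 psi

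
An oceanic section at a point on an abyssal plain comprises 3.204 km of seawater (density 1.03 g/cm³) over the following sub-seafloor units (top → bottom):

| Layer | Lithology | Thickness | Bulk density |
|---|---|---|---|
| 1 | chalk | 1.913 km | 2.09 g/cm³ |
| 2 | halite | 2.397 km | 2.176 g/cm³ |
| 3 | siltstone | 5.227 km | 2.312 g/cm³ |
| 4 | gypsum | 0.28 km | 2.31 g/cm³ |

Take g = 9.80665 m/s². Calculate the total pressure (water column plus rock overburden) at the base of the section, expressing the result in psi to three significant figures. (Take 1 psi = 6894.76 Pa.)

35900 psi

seawater: 1030 kg/m³ × 9.80665 m/s² × 3204 m = 3.236×10^7 Pa = 4694 psi
chalk: 2090 kg/m³ × 9.80665 m/s² × 1913 m = 3.921×10^7 Pa = 5687 psi
halite: 2176 kg/m³ × 9.80665 m/s² × 2397 m = 5.115×10^7 Pa = 7419 psi
siltstone: 2312 kg/m³ × 9.80665 m/s² × 5227 m = 1.185×10^8 Pa = 17189 psi
gypsum: 2310 kg/m³ × 9.80665 m/s² × 280 m = 6.343×10^6 Pa = 920.0 psi
Total = 4694 + 5687 + 7419 + 17189 + 920.0 = 35908 psi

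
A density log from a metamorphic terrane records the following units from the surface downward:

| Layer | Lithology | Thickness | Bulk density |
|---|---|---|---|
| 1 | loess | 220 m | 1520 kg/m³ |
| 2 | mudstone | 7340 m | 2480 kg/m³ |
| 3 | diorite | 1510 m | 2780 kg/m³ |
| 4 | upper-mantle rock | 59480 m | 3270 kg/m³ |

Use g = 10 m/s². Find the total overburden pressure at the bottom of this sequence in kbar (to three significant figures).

loess: 1520 kg/m³ × 10 m/s² × 220 m = 3.344×10^6 Pa = 0.03344 kbar
mudstone: 2480 kg/m³ × 10 m/s² × 7340 m = 1.820×10^8 Pa = 1.820 kbar
diorite: 2780 kg/m³ × 10 m/s² × 1510 m = 4.198×10^7 Pa = 0.4198 kbar
upper-mantle rock: 3270 kg/m³ × 10 m/s² × 59480 m = 1.945×10^9 Pa = 19.45 kbar
Total = 0.03344 + 1.820 + 0.4198 + 19.45 = 21.724 kbar

21.7 kbar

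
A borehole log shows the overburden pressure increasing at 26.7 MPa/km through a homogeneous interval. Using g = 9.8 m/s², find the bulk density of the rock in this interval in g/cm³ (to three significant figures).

ρ = (dP/dz)/g = 26.7 MPa/km / 9.8 m/s² = 26700 Pa/m / 9.8 m/s² = 2724.5 kg/m³
= 2.724 g/cm³

2.72 g/cm³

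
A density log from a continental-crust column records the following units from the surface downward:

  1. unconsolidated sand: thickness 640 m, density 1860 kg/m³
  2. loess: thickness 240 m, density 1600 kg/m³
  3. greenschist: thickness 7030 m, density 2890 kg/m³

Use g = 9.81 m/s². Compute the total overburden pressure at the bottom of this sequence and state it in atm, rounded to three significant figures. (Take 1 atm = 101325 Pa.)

unconsolidated sand: 1860 kg/m³ × 9.81 m/s² × 640 m = 1.168×10^7 Pa = 115.3 atm
loess: 1600 kg/m³ × 9.81 m/s² × 240 m = 3.767×10^6 Pa = 37.18 atm
greenschist: 2890 kg/m³ × 9.81 m/s² × 7030 m = 1.993×10^8 Pa = 1967 atm
Total = 115.3 + 37.18 + 1967 = 2119.4 atm

2120 atm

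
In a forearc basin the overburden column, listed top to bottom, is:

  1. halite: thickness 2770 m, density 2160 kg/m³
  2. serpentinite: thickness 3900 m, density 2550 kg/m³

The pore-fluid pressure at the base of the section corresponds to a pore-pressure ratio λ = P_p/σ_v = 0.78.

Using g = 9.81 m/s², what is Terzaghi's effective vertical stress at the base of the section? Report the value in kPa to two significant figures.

Overburden (lithostatic) stress σ_v:
halite: 2160 kg/m³ × 9.81 m/s² × 2770 m = 5.870×10^7 Pa = 58.70 MPa
serpentinite: 2550 kg/m³ × 9.81 m/s² × 3900 m = 9.756×10^7 Pa = 97.56 MPa
Total = 58.70 + 97.56 = 156.26 MPa
Pore pressure P_p = λ·σ_v = 0.78 × 156.3 MPa = 121.9 MPa
Effective stress σ' = σ_v − P_p = 156.3 − 121.9 = 34.376 MPa = 34376 kPa

34000 kPa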